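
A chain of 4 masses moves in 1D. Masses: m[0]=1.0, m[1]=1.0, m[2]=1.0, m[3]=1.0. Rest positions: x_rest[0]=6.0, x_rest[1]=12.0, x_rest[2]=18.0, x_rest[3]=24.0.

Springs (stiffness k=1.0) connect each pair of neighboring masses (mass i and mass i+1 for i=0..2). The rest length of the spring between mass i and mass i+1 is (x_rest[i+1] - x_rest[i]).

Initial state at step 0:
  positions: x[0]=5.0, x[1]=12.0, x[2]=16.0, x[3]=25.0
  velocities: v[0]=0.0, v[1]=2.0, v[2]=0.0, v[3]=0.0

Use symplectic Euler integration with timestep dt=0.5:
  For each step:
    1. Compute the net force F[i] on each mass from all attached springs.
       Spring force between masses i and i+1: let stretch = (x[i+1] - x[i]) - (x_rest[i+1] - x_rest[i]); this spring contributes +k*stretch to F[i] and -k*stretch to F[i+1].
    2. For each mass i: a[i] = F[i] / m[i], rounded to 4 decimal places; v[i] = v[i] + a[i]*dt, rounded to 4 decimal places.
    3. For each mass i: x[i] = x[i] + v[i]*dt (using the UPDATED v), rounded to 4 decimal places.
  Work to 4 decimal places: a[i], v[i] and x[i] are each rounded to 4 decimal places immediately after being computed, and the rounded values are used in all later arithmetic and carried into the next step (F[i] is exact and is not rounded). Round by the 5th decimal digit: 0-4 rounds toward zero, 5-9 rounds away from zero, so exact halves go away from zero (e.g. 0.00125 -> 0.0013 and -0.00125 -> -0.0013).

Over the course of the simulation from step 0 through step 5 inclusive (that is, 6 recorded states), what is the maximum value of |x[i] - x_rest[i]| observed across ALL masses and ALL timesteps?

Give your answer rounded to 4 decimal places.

Step 0: x=[5.0000 12.0000 16.0000 25.0000] v=[0.0000 2.0000 0.0000 0.0000]
Step 1: x=[5.2500 12.2500 17.2500 24.2500] v=[0.5000 0.5000 2.5000 -1.5000]
Step 2: x=[5.7500 12.0000 19.0000 23.2500] v=[1.0000 -0.5000 3.5000 -2.0000]
Step 3: x=[6.3125 11.9375 20.0625 22.6875] v=[1.1250 -0.1250 2.1250 -1.1250]
Step 4: x=[6.7813 12.5000 19.7500 22.9688] v=[0.9375 1.1250 -0.6250 0.5625]
Step 5: x=[7.1798 13.4454 18.4297 23.9454] v=[0.7969 1.8907 -2.6406 1.9531]
Max displacement = 2.0625

Answer: 2.0625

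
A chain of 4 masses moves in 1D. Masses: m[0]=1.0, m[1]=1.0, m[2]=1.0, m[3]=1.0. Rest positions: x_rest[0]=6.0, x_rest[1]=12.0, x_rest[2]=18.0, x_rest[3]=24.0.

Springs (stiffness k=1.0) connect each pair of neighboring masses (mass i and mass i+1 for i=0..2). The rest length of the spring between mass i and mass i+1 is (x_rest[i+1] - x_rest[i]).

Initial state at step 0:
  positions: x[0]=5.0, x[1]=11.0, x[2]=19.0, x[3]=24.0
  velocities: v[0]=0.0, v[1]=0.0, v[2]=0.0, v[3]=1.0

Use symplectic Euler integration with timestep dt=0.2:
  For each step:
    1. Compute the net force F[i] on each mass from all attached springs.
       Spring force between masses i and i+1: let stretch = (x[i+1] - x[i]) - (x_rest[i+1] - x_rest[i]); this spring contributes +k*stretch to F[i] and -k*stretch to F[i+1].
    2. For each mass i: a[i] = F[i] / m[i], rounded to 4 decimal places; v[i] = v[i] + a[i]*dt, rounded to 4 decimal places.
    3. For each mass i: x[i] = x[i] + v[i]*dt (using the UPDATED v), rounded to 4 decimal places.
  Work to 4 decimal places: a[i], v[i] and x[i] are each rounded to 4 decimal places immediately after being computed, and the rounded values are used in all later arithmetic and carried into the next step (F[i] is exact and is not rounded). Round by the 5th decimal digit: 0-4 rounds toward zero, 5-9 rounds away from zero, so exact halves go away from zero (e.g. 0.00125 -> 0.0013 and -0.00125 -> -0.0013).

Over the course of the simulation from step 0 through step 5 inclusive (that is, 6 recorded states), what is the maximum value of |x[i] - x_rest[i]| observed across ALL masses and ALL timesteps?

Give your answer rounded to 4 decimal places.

Answer: 1.2513

Derivation:
Step 0: x=[5.0000 11.0000 19.0000 24.0000] v=[0.0000 0.0000 0.0000 1.0000]
Step 1: x=[5.0000 11.0800 18.8800 24.2400] v=[0.0000 0.4000 -0.6000 1.2000]
Step 2: x=[5.0032 11.2288 18.6624 24.5056] v=[0.0160 0.7440 -1.0880 1.3280]
Step 3: x=[5.0154 11.4259 18.3812 24.7775] v=[0.0611 0.9856 -1.4061 1.3594]
Step 4: x=[5.0440 11.6448 18.0776 25.0335] v=[0.1432 1.0946 -1.5179 1.2801]
Step 5: x=[5.0967 11.8570 17.7949 25.2513] v=[0.2634 1.0610 -1.4133 1.0889]
Max displacement = 1.2513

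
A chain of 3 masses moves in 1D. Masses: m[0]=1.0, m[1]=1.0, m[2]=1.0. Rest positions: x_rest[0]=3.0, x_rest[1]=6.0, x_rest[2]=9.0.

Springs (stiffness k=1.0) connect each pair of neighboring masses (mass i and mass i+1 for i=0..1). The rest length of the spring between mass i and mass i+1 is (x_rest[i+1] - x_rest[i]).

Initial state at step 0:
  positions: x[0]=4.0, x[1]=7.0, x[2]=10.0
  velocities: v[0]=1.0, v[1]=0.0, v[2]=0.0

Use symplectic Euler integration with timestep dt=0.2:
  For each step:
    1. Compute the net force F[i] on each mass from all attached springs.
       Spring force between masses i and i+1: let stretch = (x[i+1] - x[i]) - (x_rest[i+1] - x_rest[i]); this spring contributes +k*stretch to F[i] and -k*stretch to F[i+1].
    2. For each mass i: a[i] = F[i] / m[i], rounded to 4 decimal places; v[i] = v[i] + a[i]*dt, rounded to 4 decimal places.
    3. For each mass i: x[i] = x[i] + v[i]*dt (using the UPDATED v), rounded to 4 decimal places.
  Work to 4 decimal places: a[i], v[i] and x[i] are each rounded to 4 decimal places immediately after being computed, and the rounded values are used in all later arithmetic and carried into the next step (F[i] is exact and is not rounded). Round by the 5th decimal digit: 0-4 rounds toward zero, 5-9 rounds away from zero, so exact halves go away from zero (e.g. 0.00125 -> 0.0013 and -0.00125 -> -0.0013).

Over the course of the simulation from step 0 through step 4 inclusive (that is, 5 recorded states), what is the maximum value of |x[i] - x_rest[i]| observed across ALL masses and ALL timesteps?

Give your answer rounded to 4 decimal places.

Answer: 1.7237

Derivation:
Step 0: x=[4.0000 7.0000 10.0000] v=[1.0000 0.0000 0.0000]
Step 1: x=[4.2000 7.0000 10.0000] v=[1.0000 0.0000 0.0000]
Step 2: x=[4.3920 7.0080 10.0000] v=[0.9600 0.0400 0.0000]
Step 3: x=[4.5686 7.0310 10.0003] v=[0.8832 0.1152 0.0016]
Step 4: x=[4.7237 7.0743 10.0018] v=[0.7757 0.2166 0.0077]
Max displacement = 1.7237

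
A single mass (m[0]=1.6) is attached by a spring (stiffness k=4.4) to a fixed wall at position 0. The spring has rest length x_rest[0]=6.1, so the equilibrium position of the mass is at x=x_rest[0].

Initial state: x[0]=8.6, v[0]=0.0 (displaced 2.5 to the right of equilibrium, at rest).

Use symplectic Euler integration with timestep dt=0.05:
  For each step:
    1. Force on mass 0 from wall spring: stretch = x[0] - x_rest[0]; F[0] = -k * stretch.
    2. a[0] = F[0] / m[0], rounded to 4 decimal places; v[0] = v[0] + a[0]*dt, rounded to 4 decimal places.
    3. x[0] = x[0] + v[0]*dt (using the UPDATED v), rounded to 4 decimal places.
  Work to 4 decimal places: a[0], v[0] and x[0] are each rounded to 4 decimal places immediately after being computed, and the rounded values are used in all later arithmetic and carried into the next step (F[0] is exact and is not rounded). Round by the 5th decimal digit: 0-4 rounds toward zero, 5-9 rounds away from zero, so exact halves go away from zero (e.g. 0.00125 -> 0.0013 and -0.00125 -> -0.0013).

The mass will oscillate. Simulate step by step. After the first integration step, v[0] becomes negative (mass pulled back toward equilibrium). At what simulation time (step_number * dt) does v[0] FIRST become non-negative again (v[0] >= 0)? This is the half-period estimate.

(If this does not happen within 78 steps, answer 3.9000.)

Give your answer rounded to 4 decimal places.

Answer: 1.9000

Derivation:
Step 0: x=[8.6000] v=[0.0000]
Step 1: x=[8.5828] v=[-0.3438]
Step 2: x=[8.5485] v=[-0.6852]
Step 3: x=[8.4974] v=[-1.0219]
Step 4: x=[8.4298] v=[-1.3515]
Step 5: x=[8.3462] v=[-1.6719]
Step 6: x=[8.2472] v=[-1.9808]
Step 7: x=[8.1334] v=[-2.2760]
Step 8: x=[8.0056] v=[-2.5556]
Step 9: x=[7.8647] v=[-2.8176]
Step 10: x=[7.7117] v=[-3.0602]
Step 11: x=[7.5476] v=[-3.2818]
Step 12: x=[7.3736] v=[-3.4808]
Step 13: x=[7.1908] v=[-3.6559]
Step 14: x=[7.0005] v=[-3.8059]
Step 15: x=[6.8040] v=[-3.9297]
Step 16: x=[6.6027] v=[-4.0265]
Step 17: x=[6.3979] v=[-4.0956]
Step 18: x=[6.1911] v=[-4.1366]
Step 19: x=[5.9836] v=[-4.1491]
Step 20: x=[5.7769] v=[-4.1331]
Step 21: x=[5.5725] v=[-4.0887]
Step 22: x=[5.3717] v=[-4.0162]
Step 23: x=[5.1759] v=[-3.9161]
Step 24: x=[4.9865] v=[-3.7890]
Step 25: x=[4.8047] v=[-3.6359]
Step 26: x=[4.6318] v=[-3.4578]
Step 27: x=[4.4690] v=[-3.2559]
Step 28: x=[4.3174] v=[-3.0316]
Step 29: x=[4.1781] v=[-2.7865]
Step 30: x=[4.0520] v=[-2.5222]
Step 31: x=[3.9400] v=[-2.2406]
Step 32: x=[3.8428] v=[-1.9436]
Step 33: x=[3.7611] v=[-1.6332]
Step 34: x=[3.6955] v=[-1.3116]
Step 35: x=[3.6465] v=[-0.9810]
Step 36: x=[3.6143] v=[-0.6436]
Step 37: x=[3.5992] v=[-0.3018]
Step 38: x=[3.6013] v=[0.0421]
First v>=0 after going negative at step 38, time=1.9000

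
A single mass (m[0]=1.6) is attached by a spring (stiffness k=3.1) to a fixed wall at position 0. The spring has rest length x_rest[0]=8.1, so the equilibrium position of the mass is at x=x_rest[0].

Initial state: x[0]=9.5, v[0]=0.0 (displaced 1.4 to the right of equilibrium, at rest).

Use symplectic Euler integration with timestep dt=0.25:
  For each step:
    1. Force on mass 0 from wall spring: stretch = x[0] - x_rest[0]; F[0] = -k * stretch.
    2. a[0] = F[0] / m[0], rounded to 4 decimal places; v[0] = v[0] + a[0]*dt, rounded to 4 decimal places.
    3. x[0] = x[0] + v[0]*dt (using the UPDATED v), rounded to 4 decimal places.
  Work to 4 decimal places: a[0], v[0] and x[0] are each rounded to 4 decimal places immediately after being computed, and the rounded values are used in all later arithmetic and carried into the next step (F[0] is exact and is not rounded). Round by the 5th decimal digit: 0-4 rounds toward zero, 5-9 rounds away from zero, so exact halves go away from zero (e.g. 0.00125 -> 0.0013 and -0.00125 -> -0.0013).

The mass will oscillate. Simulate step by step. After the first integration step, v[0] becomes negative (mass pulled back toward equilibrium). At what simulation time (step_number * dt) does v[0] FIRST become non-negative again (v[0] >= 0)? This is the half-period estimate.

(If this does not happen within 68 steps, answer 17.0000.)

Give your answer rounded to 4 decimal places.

Answer: 2.2500

Derivation:
Step 0: x=[9.5000] v=[0.0000]
Step 1: x=[9.3305] v=[-0.6781]
Step 2: x=[9.0120] v=[-1.2741]
Step 3: x=[8.5830] v=[-1.7159]
Step 4: x=[8.0955] v=[-1.9499]
Step 5: x=[7.6086] v=[-1.9477]
Step 6: x=[7.1812] v=[-1.7097]
Step 7: x=[6.8650] v=[-1.2647]
Step 8: x=[6.6984] v=[-0.6665]
Step 9: x=[6.7015] v=[0.0124]
First v>=0 after going negative at step 9, time=2.2500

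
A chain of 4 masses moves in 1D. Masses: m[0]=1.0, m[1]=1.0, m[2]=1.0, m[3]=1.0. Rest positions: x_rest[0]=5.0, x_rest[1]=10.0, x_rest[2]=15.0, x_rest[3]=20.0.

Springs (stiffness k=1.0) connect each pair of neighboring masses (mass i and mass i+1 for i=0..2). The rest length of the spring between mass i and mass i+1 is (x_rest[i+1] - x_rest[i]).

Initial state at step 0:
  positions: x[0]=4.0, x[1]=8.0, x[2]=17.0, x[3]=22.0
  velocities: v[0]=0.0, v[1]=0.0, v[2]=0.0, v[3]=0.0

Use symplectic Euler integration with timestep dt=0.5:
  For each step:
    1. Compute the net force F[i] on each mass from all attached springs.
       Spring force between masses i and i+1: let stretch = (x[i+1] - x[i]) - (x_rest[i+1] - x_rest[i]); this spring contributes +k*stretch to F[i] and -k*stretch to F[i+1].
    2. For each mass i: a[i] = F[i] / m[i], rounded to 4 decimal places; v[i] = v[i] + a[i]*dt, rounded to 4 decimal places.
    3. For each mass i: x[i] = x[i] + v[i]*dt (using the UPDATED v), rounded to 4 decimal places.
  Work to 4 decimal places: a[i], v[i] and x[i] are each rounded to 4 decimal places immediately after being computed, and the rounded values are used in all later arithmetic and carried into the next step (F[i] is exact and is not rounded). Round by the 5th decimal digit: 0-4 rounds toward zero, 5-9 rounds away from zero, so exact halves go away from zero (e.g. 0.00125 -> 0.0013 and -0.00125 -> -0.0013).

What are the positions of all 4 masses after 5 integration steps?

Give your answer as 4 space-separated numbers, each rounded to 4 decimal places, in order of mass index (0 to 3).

Step 0: x=[4.0000 8.0000 17.0000 22.0000] v=[0.0000 0.0000 0.0000 0.0000]
Step 1: x=[3.7500 9.2500 16.0000 22.0000] v=[-0.5000 2.5000 -2.0000 0.0000]
Step 2: x=[3.6250 10.8125 14.8125 21.7500] v=[-0.2500 3.1250 -2.3750 -0.5000]
Step 3: x=[4.0469 11.5782 14.3594 21.0156] v=[0.8438 1.5313 -0.9063 -1.4688]
Step 4: x=[5.1017 11.1563 14.8750 19.8672] v=[2.1095 -0.8438 1.0312 -2.2969]
Step 5: x=[6.4201 10.1504 15.7090 18.7207] v=[2.6368 -2.0118 1.6680 -2.2930]

Answer: 6.4201 10.1504 15.7090 18.7207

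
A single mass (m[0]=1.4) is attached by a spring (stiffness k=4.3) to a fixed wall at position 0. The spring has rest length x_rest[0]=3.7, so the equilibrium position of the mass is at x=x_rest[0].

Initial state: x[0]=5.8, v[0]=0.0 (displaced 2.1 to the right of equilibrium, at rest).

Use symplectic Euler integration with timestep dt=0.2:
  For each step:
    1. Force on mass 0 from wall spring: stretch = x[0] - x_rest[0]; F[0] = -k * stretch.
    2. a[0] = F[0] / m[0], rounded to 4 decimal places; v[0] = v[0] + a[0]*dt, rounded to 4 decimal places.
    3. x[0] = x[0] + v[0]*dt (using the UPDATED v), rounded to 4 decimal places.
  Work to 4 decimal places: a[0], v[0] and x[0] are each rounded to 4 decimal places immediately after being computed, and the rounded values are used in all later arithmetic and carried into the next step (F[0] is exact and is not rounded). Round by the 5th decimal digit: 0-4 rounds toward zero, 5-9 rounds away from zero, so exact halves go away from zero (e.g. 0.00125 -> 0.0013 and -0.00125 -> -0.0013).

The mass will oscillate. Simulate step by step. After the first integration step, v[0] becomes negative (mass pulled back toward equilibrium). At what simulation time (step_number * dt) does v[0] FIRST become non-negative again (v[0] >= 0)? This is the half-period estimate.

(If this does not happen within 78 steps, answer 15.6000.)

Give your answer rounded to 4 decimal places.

Step 0: x=[5.8000] v=[0.0000]
Step 1: x=[5.5420] v=[-1.2900]
Step 2: x=[5.0577] v=[-2.4215]
Step 3: x=[4.4066] v=[-3.2555]
Step 4: x=[3.6687] v=[-3.6896]
Step 5: x=[2.9346] v=[-3.6704]
Step 6: x=[2.2946] v=[-3.2002]
Step 7: x=[1.8272] v=[-2.3369]
Step 8: x=[1.5899] v=[-1.1865]
Step 9: x=[1.6118] v=[0.1097]
First v>=0 after going negative at step 9, time=1.8000

Answer: 1.8000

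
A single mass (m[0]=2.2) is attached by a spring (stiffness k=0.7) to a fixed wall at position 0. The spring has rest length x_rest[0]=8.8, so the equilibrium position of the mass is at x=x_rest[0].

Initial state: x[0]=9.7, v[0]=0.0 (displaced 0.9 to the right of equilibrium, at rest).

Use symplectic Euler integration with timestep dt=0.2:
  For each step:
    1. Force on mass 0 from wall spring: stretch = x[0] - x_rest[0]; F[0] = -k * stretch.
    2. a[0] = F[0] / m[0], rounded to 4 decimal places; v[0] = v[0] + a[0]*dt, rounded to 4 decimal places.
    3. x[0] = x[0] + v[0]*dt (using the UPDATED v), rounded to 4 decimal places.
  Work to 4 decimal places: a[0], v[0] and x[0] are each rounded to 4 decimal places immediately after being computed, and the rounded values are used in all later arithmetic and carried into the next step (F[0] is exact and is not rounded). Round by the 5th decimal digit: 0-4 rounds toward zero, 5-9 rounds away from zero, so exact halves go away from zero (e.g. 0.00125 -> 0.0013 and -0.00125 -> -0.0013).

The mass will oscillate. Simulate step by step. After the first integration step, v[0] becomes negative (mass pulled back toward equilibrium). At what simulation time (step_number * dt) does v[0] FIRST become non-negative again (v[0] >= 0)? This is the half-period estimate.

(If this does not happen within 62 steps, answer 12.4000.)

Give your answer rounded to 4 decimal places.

Answer: 5.6000

Derivation:
Step 0: x=[9.7000] v=[0.0000]
Step 1: x=[9.6885] v=[-0.0573]
Step 2: x=[9.6657] v=[-0.1138]
Step 3: x=[9.6319] v=[-0.1689]
Step 4: x=[9.5875] v=[-0.2218]
Step 5: x=[9.5331] v=[-0.2719]
Step 6: x=[9.4694] v=[-0.3186]
Step 7: x=[9.3972] v=[-0.3612]
Step 8: x=[9.3174] v=[-0.3992]
Step 9: x=[9.2310] v=[-0.4321]
Step 10: x=[9.1391] v=[-0.4595]
Step 11: x=[9.0429] v=[-0.4811]
Step 12: x=[8.9436] v=[-0.4966]
Step 13: x=[8.8425] v=[-0.5057]
Step 14: x=[8.7408] v=[-0.5084]
Step 15: x=[8.6399] v=[-0.5046]
Step 16: x=[8.5410] v=[-0.4944]
Step 17: x=[8.4454] v=[-0.4779]
Step 18: x=[8.3543] v=[-0.4553]
Step 19: x=[8.2689] v=[-0.4269]
Step 20: x=[8.1903] v=[-0.3931]
Step 21: x=[8.1194] v=[-0.3543]
Step 22: x=[8.0572] v=[-0.3110]
Step 23: x=[8.0045] v=[-0.2637]
Step 24: x=[7.9619] v=[-0.2131]
Step 25: x=[7.9299] v=[-0.1598]
Step 26: x=[7.9090] v=[-0.1044]
Step 27: x=[7.8995] v=[-0.0477]
Step 28: x=[7.9014] v=[0.0096]
First v>=0 after going negative at step 28, time=5.6000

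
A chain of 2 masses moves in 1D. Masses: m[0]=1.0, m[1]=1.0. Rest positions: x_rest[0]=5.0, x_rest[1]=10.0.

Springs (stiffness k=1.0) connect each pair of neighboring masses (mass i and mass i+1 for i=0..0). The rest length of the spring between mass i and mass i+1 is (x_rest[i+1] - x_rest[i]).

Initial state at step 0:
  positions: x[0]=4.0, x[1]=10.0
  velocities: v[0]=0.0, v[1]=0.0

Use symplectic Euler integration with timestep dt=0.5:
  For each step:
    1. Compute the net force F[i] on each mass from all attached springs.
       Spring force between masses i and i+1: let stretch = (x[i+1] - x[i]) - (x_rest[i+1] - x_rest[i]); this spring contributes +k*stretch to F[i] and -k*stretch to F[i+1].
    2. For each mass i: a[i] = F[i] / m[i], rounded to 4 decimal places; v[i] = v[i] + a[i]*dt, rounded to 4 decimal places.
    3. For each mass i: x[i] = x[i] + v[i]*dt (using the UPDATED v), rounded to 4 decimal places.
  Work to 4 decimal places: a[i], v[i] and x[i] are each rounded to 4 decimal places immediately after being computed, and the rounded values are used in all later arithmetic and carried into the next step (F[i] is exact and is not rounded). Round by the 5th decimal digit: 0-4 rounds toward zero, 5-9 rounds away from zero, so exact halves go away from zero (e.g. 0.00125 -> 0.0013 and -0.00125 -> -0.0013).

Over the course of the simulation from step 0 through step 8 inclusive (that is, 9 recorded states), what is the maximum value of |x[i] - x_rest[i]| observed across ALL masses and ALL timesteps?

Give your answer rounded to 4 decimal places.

Answer: 1.0312

Derivation:
Step 0: x=[4.0000 10.0000] v=[0.0000 0.0000]
Step 1: x=[4.2500 9.7500] v=[0.5000 -0.5000]
Step 2: x=[4.6250 9.3750] v=[0.7500 -0.7500]
Step 3: x=[4.9375 9.0625] v=[0.6250 -0.6250]
Step 4: x=[5.0313 8.9688] v=[0.1875 -0.1875]
Step 5: x=[4.8594 9.1407] v=[-0.3438 0.3438]
Step 6: x=[4.5078 9.4923] v=[-0.7032 0.7032]
Step 7: x=[4.1523 9.8478] v=[-0.7110 0.7110]
Step 8: x=[3.9707 10.0295] v=[-0.3633 0.3633]
Max displacement = 1.0312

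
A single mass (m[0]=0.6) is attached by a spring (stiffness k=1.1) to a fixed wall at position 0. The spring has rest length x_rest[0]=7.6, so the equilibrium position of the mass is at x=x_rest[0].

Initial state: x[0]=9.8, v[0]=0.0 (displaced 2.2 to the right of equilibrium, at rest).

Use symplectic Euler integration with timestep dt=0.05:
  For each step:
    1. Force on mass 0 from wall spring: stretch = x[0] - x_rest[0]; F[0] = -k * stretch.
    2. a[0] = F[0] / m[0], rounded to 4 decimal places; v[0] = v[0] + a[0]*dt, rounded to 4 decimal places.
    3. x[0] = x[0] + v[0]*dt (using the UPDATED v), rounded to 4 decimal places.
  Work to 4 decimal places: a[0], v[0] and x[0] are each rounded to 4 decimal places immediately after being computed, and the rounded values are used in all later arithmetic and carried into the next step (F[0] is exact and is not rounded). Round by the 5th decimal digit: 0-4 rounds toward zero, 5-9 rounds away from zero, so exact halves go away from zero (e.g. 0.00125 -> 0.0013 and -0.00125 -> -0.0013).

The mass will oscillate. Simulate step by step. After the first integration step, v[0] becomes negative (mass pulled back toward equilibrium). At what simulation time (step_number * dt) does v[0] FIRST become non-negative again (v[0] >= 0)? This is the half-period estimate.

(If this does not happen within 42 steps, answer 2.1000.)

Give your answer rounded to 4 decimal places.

Step 0: x=[9.8000] v=[0.0000]
Step 1: x=[9.7899] v=[-0.2017]
Step 2: x=[9.7698] v=[-0.4024]
Step 3: x=[9.7397] v=[-0.6013]
Step 4: x=[9.6998] v=[-0.7974]
Step 5: x=[9.6503] v=[-0.9899]
Step 6: x=[9.5914] v=[-1.1778]
Step 7: x=[9.5234] v=[-1.3603]
Step 8: x=[9.4466] v=[-1.5366]
Step 9: x=[9.3613] v=[-1.7059]
Step 10: x=[9.2679] v=[-1.8674]
Step 11: x=[9.1669] v=[-2.0203]
Step 12: x=[9.0587] v=[-2.1639]
Step 13: x=[8.9438] v=[-2.2976]
Step 14: x=[8.8228] v=[-2.4208]
Step 15: x=[8.6962] v=[-2.5329]
Step 16: x=[8.5645] v=[-2.6334]
Step 17: x=[8.4284] v=[-2.7218]
Step 18: x=[8.2885] v=[-2.7977]
Step 19: x=[8.1455] v=[-2.8608]
Step 20: x=[8.0000] v=[-2.9108]
Step 21: x=[7.8526] v=[-2.9475]
Step 22: x=[7.7041] v=[-2.9707]
Step 23: x=[7.5551] v=[-2.9802]
Step 24: x=[7.4063] v=[-2.9761]
Step 25: x=[7.2584] v=[-2.9583]
Step 26: x=[7.1121] v=[-2.9270]
Step 27: x=[6.9680] v=[-2.8823]
Step 28: x=[6.8268] v=[-2.8244]
Step 29: x=[6.6891] v=[-2.7535]
Step 30: x=[6.5556] v=[-2.6700]
Step 31: x=[6.4269] v=[-2.5743]
Step 32: x=[6.3036] v=[-2.4668]
Step 33: x=[6.1862] v=[-2.3480]
Step 34: x=[6.0753] v=[-2.2184]
Step 35: x=[5.9714] v=[-2.0786]
Step 36: x=[5.8749] v=[-1.9293]
Step 37: x=[5.7863] v=[-1.7712]
Step 38: x=[5.7061] v=[-1.6049]
Step 39: x=[5.6345] v=[-1.4313]
Step 40: x=[5.5719] v=[-1.2511]
Step 41: x=[5.5186] v=[-1.0652]
Step 42: x=[5.4749] v=[-0.8744]
v[0] did not become non-negative within 42 steps; using fallback time=2.1000

Answer: 2.1000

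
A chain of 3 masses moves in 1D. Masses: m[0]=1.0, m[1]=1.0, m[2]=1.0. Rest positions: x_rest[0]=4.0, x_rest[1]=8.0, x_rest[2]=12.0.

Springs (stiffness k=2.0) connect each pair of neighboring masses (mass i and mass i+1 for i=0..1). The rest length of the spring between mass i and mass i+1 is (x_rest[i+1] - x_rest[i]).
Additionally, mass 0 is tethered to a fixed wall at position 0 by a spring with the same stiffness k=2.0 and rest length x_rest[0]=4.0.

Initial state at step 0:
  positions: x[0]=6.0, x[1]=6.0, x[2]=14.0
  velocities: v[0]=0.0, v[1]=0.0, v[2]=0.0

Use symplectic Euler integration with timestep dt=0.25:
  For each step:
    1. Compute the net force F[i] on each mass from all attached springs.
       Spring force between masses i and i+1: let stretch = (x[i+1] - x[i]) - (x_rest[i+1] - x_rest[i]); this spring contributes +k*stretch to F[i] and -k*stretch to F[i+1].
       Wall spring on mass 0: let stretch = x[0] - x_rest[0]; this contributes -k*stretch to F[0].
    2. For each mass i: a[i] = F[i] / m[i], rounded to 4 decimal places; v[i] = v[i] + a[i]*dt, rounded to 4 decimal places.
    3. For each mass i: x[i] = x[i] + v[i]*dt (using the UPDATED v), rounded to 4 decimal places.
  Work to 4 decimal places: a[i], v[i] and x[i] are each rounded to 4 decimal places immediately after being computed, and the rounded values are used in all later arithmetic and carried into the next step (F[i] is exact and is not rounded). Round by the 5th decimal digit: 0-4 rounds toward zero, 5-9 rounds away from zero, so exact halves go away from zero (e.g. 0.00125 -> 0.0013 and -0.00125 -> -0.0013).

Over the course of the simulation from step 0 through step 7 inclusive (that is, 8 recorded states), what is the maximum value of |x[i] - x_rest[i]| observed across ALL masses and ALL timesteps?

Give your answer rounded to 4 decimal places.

Step 0: x=[6.0000 6.0000 14.0000] v=[0.0000 0.0000 0.0000]
Step 1: x=[5.2500 7.0000 13.5000] v=[-3.0000 4.0000 -2.0000]
Step 2: x=[4.0625 8.5938 12.6875] v=[-4.7500 6.3750 -3.2500]
Step 3: x=[2.9336 10.1329 11.8633] v=[-4.5156 6.1562 -3.2969]
Step 4: x=[2.3379 10.9884 11.3228] v=[-2.3828 3.4218 -2.1621]
Step 5: x=[2.5313 10.8043 11.2405] v=[0.7735 -0.7363 -0.3293]
Step 6: x=[3.4424 9.6406 11.6037] v=[3.6444 -4.6547 1.4526]
Step 7: x=[4.6980 7.9475 12.2215] v=[5.0223 -6.7723 2.4711]
Max displacement = 2.9884

Answer: 2.9884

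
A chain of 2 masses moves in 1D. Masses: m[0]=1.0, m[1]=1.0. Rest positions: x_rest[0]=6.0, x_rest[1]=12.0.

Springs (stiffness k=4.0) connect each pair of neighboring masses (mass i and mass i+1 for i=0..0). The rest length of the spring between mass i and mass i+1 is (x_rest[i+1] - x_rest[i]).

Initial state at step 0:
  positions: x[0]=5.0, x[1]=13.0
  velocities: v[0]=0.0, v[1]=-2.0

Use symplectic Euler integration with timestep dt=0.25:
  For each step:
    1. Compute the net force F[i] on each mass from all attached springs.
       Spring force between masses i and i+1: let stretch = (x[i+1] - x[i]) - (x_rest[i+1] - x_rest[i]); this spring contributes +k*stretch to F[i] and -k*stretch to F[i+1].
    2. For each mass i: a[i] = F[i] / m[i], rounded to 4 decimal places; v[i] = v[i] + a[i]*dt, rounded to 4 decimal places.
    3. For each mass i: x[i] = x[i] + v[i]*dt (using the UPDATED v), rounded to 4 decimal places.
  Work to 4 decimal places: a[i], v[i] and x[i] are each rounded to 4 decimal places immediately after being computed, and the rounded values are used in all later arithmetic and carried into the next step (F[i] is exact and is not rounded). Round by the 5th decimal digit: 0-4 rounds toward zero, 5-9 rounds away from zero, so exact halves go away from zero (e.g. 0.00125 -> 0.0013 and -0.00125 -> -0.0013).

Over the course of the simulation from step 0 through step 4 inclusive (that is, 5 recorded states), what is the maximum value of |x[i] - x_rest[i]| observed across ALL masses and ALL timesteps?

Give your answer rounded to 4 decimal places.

Step 0: x=[5.0000 13.0000] v=[0.0000 -2.0000]
Step 1: x=[5.5000 12.0000] v=[2.0000 -4.0000]
Step 2: x=[6.1250 10.8750] v=[2.5000 -4.5000]
Step 3: x=[6.4375 10.0625] v=[1.2500 -3.2500]
Step 4: x=[6.1563 9.8438] v=[-1.1250 -0.8750]
Max displacement = 2.1562

Answer: 2.1562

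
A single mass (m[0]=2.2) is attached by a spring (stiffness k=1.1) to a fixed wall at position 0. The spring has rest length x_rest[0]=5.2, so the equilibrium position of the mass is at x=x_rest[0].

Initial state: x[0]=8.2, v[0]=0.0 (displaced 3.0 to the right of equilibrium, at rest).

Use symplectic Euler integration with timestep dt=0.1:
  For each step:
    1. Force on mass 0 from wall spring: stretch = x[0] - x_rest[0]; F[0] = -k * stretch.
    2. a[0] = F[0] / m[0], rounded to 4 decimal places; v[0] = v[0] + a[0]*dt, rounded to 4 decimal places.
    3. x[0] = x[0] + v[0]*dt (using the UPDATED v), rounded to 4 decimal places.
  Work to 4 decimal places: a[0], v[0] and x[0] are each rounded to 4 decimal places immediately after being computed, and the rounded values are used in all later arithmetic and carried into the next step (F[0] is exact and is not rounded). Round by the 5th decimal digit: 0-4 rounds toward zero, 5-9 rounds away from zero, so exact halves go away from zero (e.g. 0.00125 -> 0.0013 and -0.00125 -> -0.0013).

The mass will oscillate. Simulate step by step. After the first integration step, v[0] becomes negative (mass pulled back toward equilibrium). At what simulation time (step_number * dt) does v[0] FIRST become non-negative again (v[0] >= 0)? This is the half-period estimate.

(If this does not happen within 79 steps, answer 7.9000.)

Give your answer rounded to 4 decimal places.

Step 0: x=[8.2000] v=[0.0000]
Step 1: x=[8.1850] v=[-0.1500]
Step 2: x=[8.1551] v=[-0.2993]
Step 3: x=[8.1104] v=[-0.4471]
Step 4: x=[8.0511] v=[-0.5926]
Step 5: x=[7.9776] v=[-0.7352]
Step 6: x=[7.8902] v=[-0.8741]
Step 7: x=[7.7893] v=[-1.0086]
Step 8: x=[7.6755] v=[-1.1381]
Step 9: x=[7.5493] v=[-1.2619]
Step 10: x=[7.4114] v=[-1.3794]
Step 11: x=[7.2624] v=[-1.4900]
Step 12: x=[7.1031] v=[-1.5931]
Step 13: x=[6.9343] v=[-1.6883]
Step 14: x=[6.7568] v=[-1.7750]
Step 15: x=[6.5715] v=[-1.8528]
Step 16: x=[6.3794] v=[-1.9214]
Step 17: x=[6.1814] v=[-1.9804]
Step 18: x=[5.9785] v=[-2.0295]
Step 19: x=[5.7717] v=[-2.0684]
Step 20: x=[5.5620] v=[-2.0970]
Step 21: x=[5.3505] v=[-2.1151]
Step 22: x=[5.1382] v=[-2.1226]
Step 23: x=[4.9263] v=[-2.1195]
Step 24: x=[4.7157] v=[-2.1058]
Step 25: x=[4.5075] v=[-2.0816]
Step 26: x=[4.3028] v=[-2.0470]
Step 27: x=[4.1026] v=[-2.0021]
Step 28: x=[3.9079] v=[-1.9472]
Step 29: x=[3.7196] v=[-1.8826]
Step 30: x=[3.5387] v=[-1.8086]
Step 31: x=[3.3662] v=[-1.7255]
Step 32: x=[3.2028] v=[-1.6338]
Step 33: x=[3.0494] v=[-1.5339]
Step 34: x=[2.9068] v=[-1.4264]
Step 35: x=[2.7756] v=[-1.3117]
Step 36: x=[2.6566] v=[-1.1905]
Step 37: x=[2.5503] v=[-1.0633]
Step 38: x=[2.4572] v=[-0.9308]
Step 39: x=[2.3778] v=[-0.7937]
Step 40: x=[2.3125] v=[-0.6526]
Step 41: x=[2.2617] v=[-0.5082]
Step 42: x=[2.2256] v=[-0.3613]
Step 43: x=[2.2043] v=[-0.2126]
Step 44: x=[2.1980] v=[-0.0628]
Step 45: x=[2.2067] v=[0.0873]
First v>=0 after going negative at step 45, time=4.5000

Answer: 4.5000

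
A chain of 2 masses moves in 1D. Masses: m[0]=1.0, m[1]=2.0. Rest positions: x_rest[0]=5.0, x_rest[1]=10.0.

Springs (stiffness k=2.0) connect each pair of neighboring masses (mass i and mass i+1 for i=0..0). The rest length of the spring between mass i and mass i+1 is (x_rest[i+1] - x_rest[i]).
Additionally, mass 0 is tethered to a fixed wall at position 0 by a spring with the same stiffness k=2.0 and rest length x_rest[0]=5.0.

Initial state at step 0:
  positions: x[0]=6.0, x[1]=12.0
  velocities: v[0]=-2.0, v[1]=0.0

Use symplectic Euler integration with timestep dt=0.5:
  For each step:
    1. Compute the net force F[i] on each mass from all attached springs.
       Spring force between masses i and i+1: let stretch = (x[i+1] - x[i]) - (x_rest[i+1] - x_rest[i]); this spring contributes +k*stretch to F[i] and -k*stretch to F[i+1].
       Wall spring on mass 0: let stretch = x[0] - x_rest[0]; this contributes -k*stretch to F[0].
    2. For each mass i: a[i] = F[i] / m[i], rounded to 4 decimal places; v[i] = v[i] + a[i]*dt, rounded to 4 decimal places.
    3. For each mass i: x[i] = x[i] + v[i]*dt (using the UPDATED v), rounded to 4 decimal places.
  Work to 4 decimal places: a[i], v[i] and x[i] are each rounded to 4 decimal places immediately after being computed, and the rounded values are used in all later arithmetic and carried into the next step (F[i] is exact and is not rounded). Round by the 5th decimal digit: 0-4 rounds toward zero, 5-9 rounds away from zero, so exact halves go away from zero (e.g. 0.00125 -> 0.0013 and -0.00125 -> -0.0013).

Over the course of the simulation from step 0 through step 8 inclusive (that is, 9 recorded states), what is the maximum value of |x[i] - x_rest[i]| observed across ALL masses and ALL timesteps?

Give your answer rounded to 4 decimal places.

Step 0: x=[6.0000 12.0000] v=[-2.0000 0.0000]
Step 1: x=[5.0000 11.7500] v=[-2.0000 -0.5000]
Step 2: x=[4.8750 11.0625] v=[-0.2500 -1.3750]
Step 3: x=[5.4063 10.0781] v=[1.0625 -1.9688]
Step 4: x=[5.5703 9.1758] v=[0.3280 -1.8047]
Step 5: x=[4.7519 8.6221] v=[-1.6368 -1.1075]
Step 6: x=[3.4927 8.3508] v=[-2.5185 -0.5426]
Step 7: x=[2.9162 8.1150] v=[-1.1531 -0.4717]
Step 8: x=[3.4810 7.8295] v=[1.1295 -0.5711]
Max displacement = 2.1705

Answer: 2.1705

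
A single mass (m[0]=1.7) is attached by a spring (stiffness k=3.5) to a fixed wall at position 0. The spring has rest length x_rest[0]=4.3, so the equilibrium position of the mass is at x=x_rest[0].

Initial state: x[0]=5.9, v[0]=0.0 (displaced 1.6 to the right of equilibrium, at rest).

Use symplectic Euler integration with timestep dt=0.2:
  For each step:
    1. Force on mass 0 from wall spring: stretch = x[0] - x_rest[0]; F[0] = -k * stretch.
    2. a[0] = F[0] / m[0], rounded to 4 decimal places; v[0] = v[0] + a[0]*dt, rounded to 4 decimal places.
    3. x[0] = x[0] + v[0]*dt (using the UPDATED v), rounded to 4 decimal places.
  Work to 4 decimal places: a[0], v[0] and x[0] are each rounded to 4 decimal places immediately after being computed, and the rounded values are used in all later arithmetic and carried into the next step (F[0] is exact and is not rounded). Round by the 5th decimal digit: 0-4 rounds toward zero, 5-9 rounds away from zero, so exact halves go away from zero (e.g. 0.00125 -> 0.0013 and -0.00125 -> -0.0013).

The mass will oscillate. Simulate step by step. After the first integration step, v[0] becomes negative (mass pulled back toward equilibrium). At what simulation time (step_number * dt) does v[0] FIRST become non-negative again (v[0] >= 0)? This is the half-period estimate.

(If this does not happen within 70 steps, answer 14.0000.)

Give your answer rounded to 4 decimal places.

Step 0: x=[5.9000] v=[0.0000]
Step 1: x=[5.7682] v=[-0.6588]
Step 2: x=[5.5155] v=[-1.2634]
Step 3: x=[5.1627] v=[-1.7639]
Step 4: x=[4.7389] v=[-2.1191]
Step 5: x=[4.2789] v=[-2.2998]
Step 6: x=[3.8207] v=[-2.2911]
Step 7: x=[3.4020] v=[-2.0937]
Step 8: x=[3.0572] v=[-1.7239]
Step 9: x=[2.8148] v=[-1.2122]
Step 10: x=[2.6947] v=[-0.6006]
Step 11: x=[2.7068] v=[0.0604]
First v>=0 after going negative at step 11, time=2.2000

Answer: 2.2000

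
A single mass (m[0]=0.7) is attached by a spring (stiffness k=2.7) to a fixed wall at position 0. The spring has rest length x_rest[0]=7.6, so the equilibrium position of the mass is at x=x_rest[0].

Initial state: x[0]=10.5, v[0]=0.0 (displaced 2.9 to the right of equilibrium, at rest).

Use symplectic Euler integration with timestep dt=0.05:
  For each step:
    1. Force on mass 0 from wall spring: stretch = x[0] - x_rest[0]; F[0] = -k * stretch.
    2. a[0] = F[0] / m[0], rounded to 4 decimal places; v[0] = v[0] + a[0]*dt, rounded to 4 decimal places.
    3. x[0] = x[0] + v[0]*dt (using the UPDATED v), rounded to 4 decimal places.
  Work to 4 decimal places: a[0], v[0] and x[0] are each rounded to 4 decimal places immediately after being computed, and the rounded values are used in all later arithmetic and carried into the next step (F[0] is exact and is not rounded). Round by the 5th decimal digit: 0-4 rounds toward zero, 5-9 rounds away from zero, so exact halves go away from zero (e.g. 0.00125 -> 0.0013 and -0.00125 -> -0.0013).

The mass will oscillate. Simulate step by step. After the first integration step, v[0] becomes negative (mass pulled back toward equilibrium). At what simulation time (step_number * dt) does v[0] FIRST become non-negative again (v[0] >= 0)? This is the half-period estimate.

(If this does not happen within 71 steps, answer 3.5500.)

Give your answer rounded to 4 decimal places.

Answer: 1.6000

Derivation:
Step 0: x=[10.5000] v=[0.0000]
Step 1: x=[10.4720] v=[-0.5593]
Step 2: x=[10.4163] v=[-1.1132]
Step 3: x=[10.3335] v=[-1.6563]
Step 4: x=[10.2243] v=[-2.1835]
Step 5: x=[10.0898] v=[-2.6896]
Step 6: x=[9.9313] v=[-3.1698]
Step 7: x=[9.7503] v=[-3.6194]
Step 8: x=[9.5486] v=[-4.0341]
Step 9: x=[9.3281] v=[-4.4099]
Step 10: x=[9.0909] v=[-4.7432]
Step 11: x=[8.8394] v=[-5.0307]
Step 12: x=[8.5759] v=[-5.2697]
Step 13: x=[8.3030] v=[-5.4579]
Step 14: x=[8.0233] v=[-5.5935]
Step 15: x=[7.7395] v=[-5.6751]
Step 16: x=[7.4544] v=[-5.7020]
Step 17: x=[7.1707] v=[-5.6739]
Step 18: x=[6.8911] v=[-5.5911]
Step 19: x=[6.6184] v=[-5.4544]
Step 20: x=[6.3551] v=[-5.2651]
Step 21: x=[6.1039] v=[-5.0250]
Step 22: x=[5.8671] v=[-4.7365]
Step 23: x=[5.6470] v=[-4.4023]
Step 24: x=[5.4457] v=[-4.0257]
Step 25: x=[5.2652] v=[-3.6102]
Step 26: x=[5.1072] v=[-3.1599]
Step 27: x=[4.9732] v=[-2.6791]
Step 28: x=[4.8646] v=[-2.1725]
Step 29: x=[4.7824] v=[-1.6450]
Step 30: x=[4.7273] v=[-1.1016]
Step 31: x=[4.6999] v=[-0.5476]
Step 32: x=[4.7005] v=[0.0117]
First v>=0 after going negative at step 32, time=1.6000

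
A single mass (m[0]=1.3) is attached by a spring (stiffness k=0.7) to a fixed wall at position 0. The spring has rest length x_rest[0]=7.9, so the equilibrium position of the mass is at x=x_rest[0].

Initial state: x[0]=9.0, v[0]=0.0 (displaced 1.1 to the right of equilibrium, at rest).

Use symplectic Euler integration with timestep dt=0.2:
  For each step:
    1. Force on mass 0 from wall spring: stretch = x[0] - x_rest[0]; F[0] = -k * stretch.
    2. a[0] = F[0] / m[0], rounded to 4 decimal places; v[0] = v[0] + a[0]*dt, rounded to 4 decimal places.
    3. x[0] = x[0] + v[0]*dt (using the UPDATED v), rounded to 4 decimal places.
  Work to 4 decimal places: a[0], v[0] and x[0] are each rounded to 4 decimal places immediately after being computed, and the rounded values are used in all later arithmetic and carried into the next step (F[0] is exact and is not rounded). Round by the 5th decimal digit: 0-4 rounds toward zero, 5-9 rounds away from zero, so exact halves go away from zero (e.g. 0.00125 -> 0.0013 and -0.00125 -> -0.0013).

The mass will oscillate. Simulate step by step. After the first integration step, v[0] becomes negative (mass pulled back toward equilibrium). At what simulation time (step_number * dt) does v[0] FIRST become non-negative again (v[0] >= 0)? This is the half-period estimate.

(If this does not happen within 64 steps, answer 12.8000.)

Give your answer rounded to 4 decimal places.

Answer: 4.4000

Derivation:
Step 0: x=[9.0000] v=[0.0000]
Step 1: x=[8.9763] v=[-0.1185]
Step 2: x=[8.9294] v=[-0.2344]
Step 3: x=[8.8603] v=[-0.3453]
Step 4: x=[8.7706] v=[-0.4487]
Step 5: x=[8.6621] v=[-0.5425]
Step 6: x=[8.5372] v=[-0.6246]
Step 7: x=[8.3986] v=[-0.6932]
Step 8: x=[8.2492] v=[-0.7469]
Step 9: x=[8.0923] v=[-0.7845]
Step 10: x=[7.9313] v=[-0.8052]
Step 11: x=[7.7696] v=[-0.8086]
Step 12: x=[7.6107] v=[-0.7946]
Step 13: x=[7.4580] v=[-0.7634]
Step 14: x=[7.3148] v=[-0.7158]
Step 15: x=[7.1842] v=[-0.6528]
Step 16: x=[7.0691] v=[-0.5757]
Step 17: x=[6.9719] v=[-0.4862]
Step 18: x=[6.8946] v=[-0.3863]
Step 19: x=[6.8390] v=[-0.2780]
Step 20: x=[6.8063] v=[-0.1637]
Step 21: x=[6.7971] v=[-0.0459]
Step 22: x=[6.8117] v=[0.0729]
First v>=0 after going negative at step 22, time=4.4000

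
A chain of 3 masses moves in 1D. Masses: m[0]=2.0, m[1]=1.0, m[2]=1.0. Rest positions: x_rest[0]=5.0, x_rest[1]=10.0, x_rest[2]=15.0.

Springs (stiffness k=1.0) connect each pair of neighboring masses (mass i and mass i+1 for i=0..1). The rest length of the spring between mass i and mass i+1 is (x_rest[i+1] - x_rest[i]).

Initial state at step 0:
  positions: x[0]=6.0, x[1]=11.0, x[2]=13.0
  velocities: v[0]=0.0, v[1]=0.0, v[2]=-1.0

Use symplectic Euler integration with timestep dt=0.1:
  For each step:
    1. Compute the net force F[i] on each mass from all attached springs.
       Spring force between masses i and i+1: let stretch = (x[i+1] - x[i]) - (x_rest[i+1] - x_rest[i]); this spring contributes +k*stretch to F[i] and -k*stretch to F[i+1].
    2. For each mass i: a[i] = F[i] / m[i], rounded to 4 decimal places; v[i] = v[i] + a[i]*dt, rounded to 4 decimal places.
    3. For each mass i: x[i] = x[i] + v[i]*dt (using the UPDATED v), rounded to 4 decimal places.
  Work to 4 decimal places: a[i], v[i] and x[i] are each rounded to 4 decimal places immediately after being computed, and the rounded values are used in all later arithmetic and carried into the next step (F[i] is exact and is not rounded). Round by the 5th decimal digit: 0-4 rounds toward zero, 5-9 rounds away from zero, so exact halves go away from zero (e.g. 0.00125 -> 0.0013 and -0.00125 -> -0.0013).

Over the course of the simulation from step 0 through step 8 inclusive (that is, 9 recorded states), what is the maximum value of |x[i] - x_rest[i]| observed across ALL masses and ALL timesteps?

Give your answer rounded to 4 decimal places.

Answer: 2.1190

Derivation:
Step 0: x=[6.0000 11.0000 13.0000] v=[0.0000 0.0000 -1.0000]
Step 1: x=[6.0000 10.9700 12.9300] v=[0.0000 -0.3000 -0.7000]
Step 2: x=[5.9999 10.9099 12.8904] v=[-0.0015 -0.6010 -0.3960]
Step 3: x=[5.9993 10.8205 12.8810] v=[-0.0060 -0.8940 -0.0941]
Step 4: x=[5.9978 10.7035 12.9010] v=[-0.0149 -1.1701 0.1999]
Step 5: x=[5.9948 10.5614 12.9490] v=[-0.0296 -1.4209 0.4802]
Step 6: x=[5.9897 10.3975 13.0231] v=[-0.0513 -1.6388 0.7414]
Step 7: x=[5.9816 10.2158 13.1210] v=[-0.0809 -1.8170 0.9788]
Step 8: x=[5.9697 10.0208 13.2398] v=[-0.1192 -1.9499 1.1883]
Max displacement = 2.1190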